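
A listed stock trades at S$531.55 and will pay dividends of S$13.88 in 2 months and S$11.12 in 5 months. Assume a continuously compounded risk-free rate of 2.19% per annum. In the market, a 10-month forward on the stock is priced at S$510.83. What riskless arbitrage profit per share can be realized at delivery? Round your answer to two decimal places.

PV(dividends) I = 13.88·e^(−0.0219·2/12) + 11.12·e^(−0.0219·5/12) = 24.8484
Fair forward F* = (S − I)·e^(rT) = (531.55 − 24.8484)·e^0.018250 = 506.7016 × 1.018418 = 516.0340
Market S$510.83 < fair 516.0340: forward underpriced → reverse cash-and-carry (short the stock, invest proceeds at r, pay the dividends, go long the forward).
Profit at T = |F_mkt − F*| = |510.83 − 516.0340| = S$5.20 per share

S$5.20 per share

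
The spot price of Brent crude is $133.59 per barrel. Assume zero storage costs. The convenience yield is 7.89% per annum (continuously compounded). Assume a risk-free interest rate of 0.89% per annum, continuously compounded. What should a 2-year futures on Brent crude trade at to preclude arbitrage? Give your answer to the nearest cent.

Net carry = r + u − y = 0.0089 + 0.0000 − 0.0789 = -0.0700
F = S·e^((r+u−y)T) = 133.59 · e^(-0.0700 × 2) = 133.59 · e^-0.140000
= 133.59 × 0.869358 = $116.14 per barrel

$116.14 per barrel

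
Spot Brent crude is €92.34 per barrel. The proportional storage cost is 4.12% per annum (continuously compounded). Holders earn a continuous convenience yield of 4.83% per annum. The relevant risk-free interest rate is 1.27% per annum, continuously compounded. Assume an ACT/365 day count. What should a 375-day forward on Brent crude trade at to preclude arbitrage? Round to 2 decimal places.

€92.87 per barrel

Net carry = r + u − y = 0.0127 + 0.0412 − 0.0483 = 0.0056
F = S·e^((r+u−y)T) = 92.34 · e^(0.0056 × 375/365) = 92.34 · e^0.005753
= 92.34 × 1.005770 = €92.87 per barrel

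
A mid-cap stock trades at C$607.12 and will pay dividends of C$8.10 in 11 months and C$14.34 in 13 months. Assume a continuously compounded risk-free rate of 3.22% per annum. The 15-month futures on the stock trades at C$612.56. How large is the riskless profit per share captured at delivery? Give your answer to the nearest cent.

PV(dividends) I = 8.10·e^(−0.0322·11/12) + 14.34·e^(−0.0322·13/12) = 21.7128
Fair futures F* = (S − I)·e^(rT) = (607.12 − 21.7128)·e^0.040250 = 585.4072 × 1.041071 = 609.4505
Market C$612.56 > fair 609.4505: forward overpriced → cash-and-carry (borrow at r, buy the stock and collect the dividends, short the forward).
Profit at T = |F_mkt − F*| = |612.56 − 609.4505| = C$3.11 per share

C$3.11 per share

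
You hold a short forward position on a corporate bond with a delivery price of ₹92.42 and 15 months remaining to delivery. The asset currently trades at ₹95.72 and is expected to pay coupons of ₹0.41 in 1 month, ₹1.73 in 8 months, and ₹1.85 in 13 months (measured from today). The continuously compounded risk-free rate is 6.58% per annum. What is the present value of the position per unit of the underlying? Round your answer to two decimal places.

-₹6.81

PV(remaining coupons) I = 0.41·e^(−0.0658·1/12) + 1.73·e^(−0.0658·8/12) + 1.85·e^(−0.0658·13/12) = 3.7862
Current forward F = (S − I)·e^(rT) = (95.72 − 3.7862)·e^(0.0658·15/12) = 91.9338 × 1.085727 = 99.8150
Value (long) = (F − K)·e^(−rT) = (99.8150 − 92.42) × 0.921042 = 6.8111
Short position value = −(long value) = -₹6.81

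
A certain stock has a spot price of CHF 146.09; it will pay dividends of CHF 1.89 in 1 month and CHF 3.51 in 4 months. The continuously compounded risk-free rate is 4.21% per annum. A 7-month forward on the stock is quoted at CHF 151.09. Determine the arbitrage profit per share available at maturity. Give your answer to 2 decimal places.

CHF 6.85 per share

PV(dividends) I = 1.89·e^(−0.0421·1/12) + 3.51·e^(−0.0421·4/12) = 5.3445
Fair forward F* = (S − I)·e^(rT) = (146.09 − 5.3445)·e^0.024558 = 140.7455 × 1.024862 = 144.2447
Market CHF 151.09 > fair 144.2447: forward overpriced → cash-and-carry (borrow at r, buy the stock and collect the dividends, short the forward).
Profit at T = |F_mkt − F*| = |151.09 − 144.2447| = CHF 6.85 per share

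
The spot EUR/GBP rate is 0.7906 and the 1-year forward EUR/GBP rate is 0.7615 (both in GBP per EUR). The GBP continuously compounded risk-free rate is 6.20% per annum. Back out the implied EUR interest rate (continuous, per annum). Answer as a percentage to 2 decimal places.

F = S·e^((r_GBP − r_EUR)T) ⇒ r_EUR = r_GBP − ln(F/S)/T
ln(0.7615/0.7906) = -0.037502; /(1) = -0.037502
r_EUR = 0.0620 + 0.037502 = 0.099502
r_EUR = 9.95%

9.95%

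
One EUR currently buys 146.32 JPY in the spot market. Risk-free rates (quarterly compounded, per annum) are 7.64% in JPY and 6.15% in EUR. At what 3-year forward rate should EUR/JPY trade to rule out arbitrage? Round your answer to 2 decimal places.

152.89

By covered interest parity, F = S · (1+r_JPY/4)^(4T) / (1+r_EUR/4)^(4T)
= 146.32 × 1.254878 / 1.200930 = 146.32 × 1.044922
F = 152.89 JPY per EUR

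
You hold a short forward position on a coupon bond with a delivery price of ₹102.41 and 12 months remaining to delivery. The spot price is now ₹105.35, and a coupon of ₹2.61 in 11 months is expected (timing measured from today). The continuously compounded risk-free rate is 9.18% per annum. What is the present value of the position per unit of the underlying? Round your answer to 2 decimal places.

PV(remaining coupons) I = 2.61·e^(−0.0918·11/12) = 2.3994
Current forward F = (S − I)·e^(rT) = (105.35 − 2.3994)·e^(0.0918·12/12) = 102.9506 × 1.096146 = 112.8489
Value (long) = (F − K)·e^(−rT) = (112.8489 − 102.41) × 0.912288 = 9.5233
Short position value = −(long value) = -₹9.52

-₹9.52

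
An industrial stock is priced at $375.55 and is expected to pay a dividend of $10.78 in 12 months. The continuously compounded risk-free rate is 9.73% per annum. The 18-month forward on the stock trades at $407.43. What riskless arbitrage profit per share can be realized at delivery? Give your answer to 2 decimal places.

$15.82 per share

PV(dividends) I = 10.78·e^(−0.0973·12/12) = 9.7805
Fair forward F* = (S − I)·e^(rT) = (375.55 − 9.7805)·e^0.145950 = 365.7695 × 1.157138 = 423.2458
Market $407.43 < fair 423.2458: forward underpriced → reverse cash-and-carry (short the stock, invest proceeds at r, pay the dividends, go long the forward).
Profit at T = |F_mkt − F*| = |407.43 − 423.2458| = $15.82 per share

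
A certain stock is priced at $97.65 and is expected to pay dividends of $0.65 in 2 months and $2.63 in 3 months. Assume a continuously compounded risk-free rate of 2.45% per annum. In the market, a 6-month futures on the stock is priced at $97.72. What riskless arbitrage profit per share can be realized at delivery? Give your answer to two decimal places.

$2.17 per share

PV(dividends) I = 0.65·e^(−0.0245·2/12) + 2.63·e^(−0.0245·3/12) = 3.2613
Fair futures F* = (S − I)·e^(rT) = (97.65 − 3.2613)·e^0.012250 = 94.3887 × 1.012325 = 95.5520
Market $97.72 > fair 95.5520: forward overpriced → cash-and-carry (borrow at r, buy the stock and collect the dividends, short the forward).
Profit at T = |F_mkt − F*| = |97.72 − 95.5520| = $2.17 per share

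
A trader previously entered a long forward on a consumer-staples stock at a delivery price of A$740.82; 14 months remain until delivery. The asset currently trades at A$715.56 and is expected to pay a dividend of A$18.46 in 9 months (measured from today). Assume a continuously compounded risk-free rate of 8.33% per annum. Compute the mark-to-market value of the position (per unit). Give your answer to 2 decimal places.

PV(remaining dividends) I = 18.46·e^(−0.0833·9/12) = 17.3420
Current forward F = (S − I)·e^(rT) = (715.56 − 17.3420)·e^(0.0833·14/12) = 698.2180 × 1.102062 = 769.4795
Value (long) = (F − K)·e^(−rT) = (769.4795 − 740.82) × 0.907390 = 26.0053
Value = A$26.01

A$26.01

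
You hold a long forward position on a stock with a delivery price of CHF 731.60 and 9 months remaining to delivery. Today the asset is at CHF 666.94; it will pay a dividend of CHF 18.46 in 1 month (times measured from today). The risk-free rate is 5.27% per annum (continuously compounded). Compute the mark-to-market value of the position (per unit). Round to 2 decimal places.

PV(remaining dividends) I = 18.46·e^(−0.0527·1/12) = 18.3791
Current forward F = (S − I)·e^(rT) = (666.94 − 18.3791)·e^(0.0527·9/12) = 648.5609 × 1.040317 = 674.7089
Value (long) = (F − K)·e^(−rT) = (674.7089 − 731.60) × 0.961246 = -54.6863
Value = -CHF 54.69

-CHF 54.69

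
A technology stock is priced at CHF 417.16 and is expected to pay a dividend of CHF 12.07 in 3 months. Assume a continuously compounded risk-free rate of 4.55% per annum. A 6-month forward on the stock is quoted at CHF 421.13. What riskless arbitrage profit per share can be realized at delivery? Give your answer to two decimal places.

PV(dividends) I = 12.07·e^(−0.0455·3/12) = 11.9335
Fair forward F* = (S − I)·e^(rT) = (417.16 − 11.9335)·e^0.022750 = 405.2265 × 1.023011 = 414.5512
Market CHF 421.13 > fair 414.5512: forward overpriced → cash-and-carry (borrow at r, buy the stock and collect the dividends, short the forward).
Profit at T = |F_mkt − F*| = |421.13 − 414.5512| = CHF 6.58 per share

CHF 6.58 per share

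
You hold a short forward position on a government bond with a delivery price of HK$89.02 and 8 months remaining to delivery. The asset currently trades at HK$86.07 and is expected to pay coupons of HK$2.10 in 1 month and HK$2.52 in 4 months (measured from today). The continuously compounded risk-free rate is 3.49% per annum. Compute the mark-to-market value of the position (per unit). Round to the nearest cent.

PV(remaining coupons) I = 2.10·e^(−0.0349·1/12) + 2.52·e^(−0.0349·4/12) = 4.5848
Current forward F = (S − I)·e^(rT) = (86.07 − 4.5848)·e^(0.0349·8/12) = 81.4852 × 1.023539 = 83.4033
Value (long) = (F − K)·e^(−rT) = (83.4033 − 89.02) × 0.977002 = -5.4875
Short position value = −(long value) = HK$5.49

HK$5.49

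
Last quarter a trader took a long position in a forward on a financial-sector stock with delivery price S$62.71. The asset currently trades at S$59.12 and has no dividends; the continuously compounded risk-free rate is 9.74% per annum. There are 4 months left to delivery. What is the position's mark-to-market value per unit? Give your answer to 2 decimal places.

-S$1.59

Current fair forward for the remaining 4 months: F = S·e^(r·T), r = 0.0974
F = 59.12 · e^(0.0974 × 4/12) = 59.12 × 1.032999 = 61.0709
Value of long forward = (F − K)·e^(−rT) = (61.0709 − 62.71) · e^(−0.0974·4/12)
= -1.6391 × 0.968055 = -1.59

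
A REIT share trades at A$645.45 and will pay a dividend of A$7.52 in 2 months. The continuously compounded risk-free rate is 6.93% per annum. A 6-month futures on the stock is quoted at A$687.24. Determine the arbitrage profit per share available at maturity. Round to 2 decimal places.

A$26.73 per share

PV(dividends) I = 7.52·e^(−0.0693·2/12) = 7.4336
Fair futures F* = (S − I)·e^(rT) = (645.45 − 7.4336)·e^0.034650 = 638.0164 × 1.035257 = 660.5109
Market A$687.24 > fair 660.5109: forward overpriced → cash-and-carry (borrow at r, buy the stock and collect the dividends, short the forward).
Profit at T = |F_mkt − F*| = |687.24 − 660.5109| = A$26.73 per share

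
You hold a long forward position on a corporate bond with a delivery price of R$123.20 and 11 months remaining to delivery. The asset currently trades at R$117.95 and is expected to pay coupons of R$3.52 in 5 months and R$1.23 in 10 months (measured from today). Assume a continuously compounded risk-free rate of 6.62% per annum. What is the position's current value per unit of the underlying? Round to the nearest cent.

-R$2.58

PV(remaining coupons) I = 3.52·e^(−0.0662·5/12) + 1.23·e^(−0.0662·10/12) = 4.5882
Current forward F = (S − I)·e^(rT) = (117.95 − 4.5882)·e^(0.0662·11/12) = 113.3618 × 1.062562 = 120.4539
Value (long) = (F − K)·e^(−rT) = (120.4539 − 123.20) × 0.941121 = -2.5844
Value = -R$2.58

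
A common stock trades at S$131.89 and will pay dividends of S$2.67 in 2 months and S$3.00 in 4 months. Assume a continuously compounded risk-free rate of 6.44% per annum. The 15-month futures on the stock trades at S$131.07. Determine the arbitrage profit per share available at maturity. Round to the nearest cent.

S$5.83 per share

PV(dividends) I = 2.67·e^(−0.0644·2/12) + 3.00·e^(−0.0644·4/12) = 5.5778
Fair futures F* = (S − I)·e^(rT) = (131.89 − 5.5778)·e^0.080500 = 126.3122 × 1.083829 = 136.9008
Market S$131.07 < fair 136.9008: forward underpriced → reverse cash-and-carry (short the stock, invest proceeds at r, pay the dividends, go long the forward).
Profit at T = |F_mkt − F*| = |131.07 − 136.9008| = S$5.83 per share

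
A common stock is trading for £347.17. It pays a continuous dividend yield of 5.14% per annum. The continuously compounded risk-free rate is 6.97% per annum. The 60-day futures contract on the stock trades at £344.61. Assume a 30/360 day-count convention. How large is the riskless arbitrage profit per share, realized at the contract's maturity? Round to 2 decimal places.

Fair futures: F* = S·e^(carry·T), with carry = (r − q) = 0.0697 − 0.0514 = 0.0183
F* = 347.17 · e^(0.0183 × 60/360) = 347.17 · e^0.003050 = 347.17 × 1.003055 = £348.2306
Market £344.61 < fair £348.2306: forward underpriced → reverse cash-and-carry (short spot, go long the forward).
At maturity, profit = |F_mkt − F*| = |344.61 − 348.2306| = £3.62 per share

£3.62 per share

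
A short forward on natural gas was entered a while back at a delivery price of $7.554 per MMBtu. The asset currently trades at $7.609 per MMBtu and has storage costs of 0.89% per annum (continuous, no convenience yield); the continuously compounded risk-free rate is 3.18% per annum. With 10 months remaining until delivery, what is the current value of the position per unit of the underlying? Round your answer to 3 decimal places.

Current fair forward for the remaining 10 months: F = S·e^((r + u)·T), (r + u) = 0.0318 + 0.0089 = 0.0407
F = 7.609 · e^(0.0407 × 10/12) = 7.609 × 1.034498 = 7.8715
Value of long forward = (F − K)·e^(−rT) = (7.8715 − 7.554) · e^(−0.0318·10/12)
= 0.3175 × 0.973848 = 0.309
Short position value = −(long value) = -$0.309

-$0.309 per MMBtu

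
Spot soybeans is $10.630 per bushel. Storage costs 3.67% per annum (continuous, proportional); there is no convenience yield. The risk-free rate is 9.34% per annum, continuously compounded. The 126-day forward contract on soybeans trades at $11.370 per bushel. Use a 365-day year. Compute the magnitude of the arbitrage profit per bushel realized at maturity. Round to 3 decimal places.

$0.252 per bushel

Fair forward: F* = S·e^(carry·T), with carry = (r + u) = 0.0934 + 0.0367 = 0.1301
F* = 10.630 · e^(0.1301 × 126/365) = 10.630 · e^0.044911 = 10.630 × 1.045935 = $11.1183
Market $11.370 > fair $11.1183: forward overpriced → cash-and-carry (buy spot, short the forward).
At maturity, profit = |F_mkt − F*| = |11.370 − 11.1183| = $0.252 per bushel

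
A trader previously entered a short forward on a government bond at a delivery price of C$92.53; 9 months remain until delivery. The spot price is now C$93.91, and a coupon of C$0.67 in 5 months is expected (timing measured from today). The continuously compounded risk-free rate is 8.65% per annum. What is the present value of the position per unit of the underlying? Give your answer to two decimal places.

-C$6.55

PV(remaining coupons) I = 0.67·e^(−0.0865·5/12) = 0.6463
Current forward F = (S − I)·e^(rT) = (93.91 − 0.6463)·e^(0.0865·9/12) = 93.2637 × 1.067026 = 99.5148
Value (long) = (F − K)·e^(−rT) = (99.5148 − 92.53) × 0.937185 = 6.5460
Short position value = −(long value) = -C$6.55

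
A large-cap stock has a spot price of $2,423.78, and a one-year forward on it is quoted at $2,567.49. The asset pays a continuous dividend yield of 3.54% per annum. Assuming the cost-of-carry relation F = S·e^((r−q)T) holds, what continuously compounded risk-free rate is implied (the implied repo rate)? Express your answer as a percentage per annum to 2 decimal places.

From F = S·e^((r−q)T): (r − q) = ln(F/S)/T
ln(2567.49/2423.78) = ln(1.059292) = 0.057601
(r − q) = 0.057601 / (12/12) = 0.057601
r = ln(F/S)/T + q = 0.057601 + 0.0354 = 0.093001
r = 9.30%

9.30%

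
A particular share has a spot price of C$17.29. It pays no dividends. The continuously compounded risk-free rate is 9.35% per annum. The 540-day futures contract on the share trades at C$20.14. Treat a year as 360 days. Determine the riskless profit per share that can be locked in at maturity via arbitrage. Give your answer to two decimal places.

C$0.25 per share

Fair futures: F* = S·e^(carry·T), with carry = r = 0.0935
F* = 17.29 · e^(0.0935 × 540/360) = 17.29 · e^0.140250 = 17.29 × 1.150561 = C$19.8932
Market C$20.14 > fair C$19.8932: forward overpriced → cash-and-carry (buy spot, short the forward).
At maturity, profit = |F_mkt − F*| = |20.14 − 19.8932| = C$0.25 per share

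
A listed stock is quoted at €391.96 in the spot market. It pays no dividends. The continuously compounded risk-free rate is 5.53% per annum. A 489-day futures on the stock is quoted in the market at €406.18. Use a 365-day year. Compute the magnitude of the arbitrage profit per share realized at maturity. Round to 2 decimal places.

€15.92 per share

Fair futures: F* = S·e^(carry·T), with carry = r = 0.0553
F* = 391.96 · e^(0.0553 × 489/365) = 391.96 · e^0.074087 = 391.96 × 1.076900 = €422.1017
Market €406.18 < fair €422.1017: forward underpriced → reverse cash-and-carry (short spot, go long the forward).
At maturity, profit = |F_mkt − F*| = |406.18 − 422.1017| = €15.92 per share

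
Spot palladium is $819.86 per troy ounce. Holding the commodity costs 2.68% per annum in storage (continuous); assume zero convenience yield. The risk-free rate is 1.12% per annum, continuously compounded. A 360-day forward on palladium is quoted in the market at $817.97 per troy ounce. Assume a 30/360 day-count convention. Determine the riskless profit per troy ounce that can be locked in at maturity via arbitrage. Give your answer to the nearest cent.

$33.64 per troy ounce

Fair forward: F* = S·e^(carry·T), with carry = (r + u) = 0.0112 + 0.0268 = 0.0380
F* = 819.86 · e^(0.0380 × 360/360) = 819.86 · e^0.038000 = 819.86 × 1.038731 = $851.6140
Market $817.97 < fair $851.6140: forward underpriced → reverse cash-and-carry (short spot, go long the forward).
At maturity, profit = |F_mkt − F*| = |817.97 − 851.6140| = $33.64 per troy ounce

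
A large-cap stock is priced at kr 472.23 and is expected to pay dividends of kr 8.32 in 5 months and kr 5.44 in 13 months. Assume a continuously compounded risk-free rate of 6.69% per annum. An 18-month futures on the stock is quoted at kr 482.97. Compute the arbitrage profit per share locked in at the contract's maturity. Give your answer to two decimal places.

PV(dividends) I = 8.32·e^(−0.0669·5/12) + 5.44·e^(−0.0669·13/12) = 13.1510
Fair futures F* = (S − I)·e^(rT) = (472.23 − 13.1510)·e^0.100350 = 459.0790 × 1.105558 = 507.5385
Market kr 482.97 < fair 507.5385: forward underpriced → reverse cash-and-carry (short the stock, invest proceeds at r, pay the dividends, go long the forward).
Profit at T = |F_mkt − F*| = |482.97 − 507.5385| = kr 24.57 per share

kr 24.57 per share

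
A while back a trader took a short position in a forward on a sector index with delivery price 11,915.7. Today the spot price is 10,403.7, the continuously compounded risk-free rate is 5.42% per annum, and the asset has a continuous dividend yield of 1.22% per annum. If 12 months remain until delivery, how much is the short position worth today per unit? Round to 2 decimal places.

Current fair forward for the remaining 12 months: F = S·e^((r − q)·T), (r − q) = 0.0542 − 0.0122 = 0.0420
F = 10403.7 · e^(0.0420 × 12/12) = 10403.7 × 1.04289448 = 10849.9613
Value of long forward = (F − K)·e^(−rT) = (10849.9613 − 11915.7) · e^(−0.0542·12/12)
= -1065.7387 × 0.94724264 = -1009.51
Short position value = −(long value) = 1009.51

1009.51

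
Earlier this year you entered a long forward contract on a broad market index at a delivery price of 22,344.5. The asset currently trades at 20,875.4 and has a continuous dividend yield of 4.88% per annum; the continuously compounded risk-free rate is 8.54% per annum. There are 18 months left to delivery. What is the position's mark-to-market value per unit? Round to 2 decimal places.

-256.01

Current fair forward for the remaining 18 months: F = S·e^((r − q)·T), (r − q) = 0.0854 − 0.0488 = 0.0366
F = 20875.4 · e^(0.0366 × 18/12) = 20875.4 × 1.05643497 = 22053.5026
Value of long forward = (F − K)·e^(−rT) = (22053.5026 − 22344.5) · e^(−0.0854·18/12)
= -290.9974 × 0.87976540 = -256.01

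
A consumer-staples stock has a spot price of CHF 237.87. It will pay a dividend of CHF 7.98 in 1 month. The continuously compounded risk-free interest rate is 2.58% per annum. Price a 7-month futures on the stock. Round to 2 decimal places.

PV(dividends) I = 7.98·e^(−0.0258·1/12)
I = 7.9629
F = (S − I)·e^(rT) = (237.87 − 7.9629) · e^(0.0258·7/12)
= 229.9071 · e^0.015050 = 229.9071 × 1.015164 = CHF 233.39

CHF 233.39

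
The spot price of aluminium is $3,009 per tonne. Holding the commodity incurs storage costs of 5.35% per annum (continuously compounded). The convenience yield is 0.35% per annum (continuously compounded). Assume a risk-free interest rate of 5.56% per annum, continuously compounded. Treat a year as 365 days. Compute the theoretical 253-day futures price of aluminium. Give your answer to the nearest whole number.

$3,238 per tonne

Net carry = r + u − y = 0.0556 + 0.0535 − 0.0035 = 0.1056
F = S·e^((r+u−y)T) = 3009 · e^(0.1056 × 253/365) = 3009 · e^0.073197
= 3009 × 1.075942 = $3,238 per tonne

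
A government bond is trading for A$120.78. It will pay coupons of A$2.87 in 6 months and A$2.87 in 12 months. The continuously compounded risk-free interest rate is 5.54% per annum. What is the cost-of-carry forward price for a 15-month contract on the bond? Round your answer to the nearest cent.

PV(coupons) I = 2.87·e^(−0.0554·6/12) + 2.87·e^(−0.0554·12/12)
I = 2.7916 + 2.7153 = 5.5069
F = (S − I)·e^(rT) = (120.78 − 5.5069) · e^(0.0554·15/12)
= 115.2731 · e^0.069250 = 115.2731 × 1.071704 = A$123.54

A$123.54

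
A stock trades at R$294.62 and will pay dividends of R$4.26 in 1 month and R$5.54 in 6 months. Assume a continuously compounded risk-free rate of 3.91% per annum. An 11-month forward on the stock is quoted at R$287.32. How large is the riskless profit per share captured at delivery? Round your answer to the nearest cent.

PV(dividends) I = 4.26·e^(−0.0391·1/12) + 5.54·e^(−0.0391·6/12) = 9.6789
Fair forward F* = (S − I)·e^(rT) = (294.62 − 9.6789)·e^0.035842 = 284.9411 × 1.036492 = 295.3392
Market R$287.32 < fair 295.3392: forward underpriced → reverse cash-and-carry (short the stock, invest proceeds at r, pay the dividends, go long the forward).
Profit at T = |F_mkt − F*| = |287.32 − 295.3392| = R$8.02 per share

R$8.02 per share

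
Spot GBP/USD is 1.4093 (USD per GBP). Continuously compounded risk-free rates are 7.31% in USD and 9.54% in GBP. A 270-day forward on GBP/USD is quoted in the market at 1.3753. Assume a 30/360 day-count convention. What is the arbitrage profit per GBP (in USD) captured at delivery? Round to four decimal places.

Fair forward: F* = S·e^(carry·T), with carry = (r_USD − r_GBP) = 0.0731 − 0.0954 = -0.0223
F* = 1.4093 · e^(-0.0223 × 270/360) = 1.4093 · e^-0.016725 = 1.4093 × 0.983414 = 1.3859
Market 1.3753 < fair 1.3859: forward underpriced → reverse cash-and-carry (short spot, go long the forward).
At maturity, profit = |F_mkt − F*| = |1.3753 − 1.3859| = 0.0106 per GBP (in USD)

0.0106 per GBP (in USD)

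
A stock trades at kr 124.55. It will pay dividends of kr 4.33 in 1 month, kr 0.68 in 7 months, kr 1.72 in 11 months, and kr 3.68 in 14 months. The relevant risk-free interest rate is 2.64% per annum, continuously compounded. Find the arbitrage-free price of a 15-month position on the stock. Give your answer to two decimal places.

kr 118.15

PV(dividends) I = 4.33·e^(−0.0264·1/12) + 0.68·e^(−0.0264·7/12) + 1.72·e^(−0.0264·11/12) + 3.68·e^(−0.0264·14/12)
I = 4.3205 + 0.6696 + 1.6789 + 3.5684 = 10.2374
F = (S − I)·e^(rT) = (124.55 − 10.2374) · e^(0.0264·15/12)
= 114.3126 · e^0.033000 = 114.3126 × 1.033551 = kr 118.15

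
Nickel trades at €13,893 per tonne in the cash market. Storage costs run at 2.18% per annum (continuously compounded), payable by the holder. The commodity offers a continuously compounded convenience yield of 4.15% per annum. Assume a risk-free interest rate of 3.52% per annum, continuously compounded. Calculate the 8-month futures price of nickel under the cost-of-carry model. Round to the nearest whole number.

Net carry = r + u − y = 0.0352 + 0.0218 − 0.0415 = 0.0155
F = S·e^((r+u−y)T) = 13893 · e^(0.0155 × 8/12) = 13893 · e^0.010333
= 13893 × 1.010387 = €14,037 per tonne

€14,037 per tonne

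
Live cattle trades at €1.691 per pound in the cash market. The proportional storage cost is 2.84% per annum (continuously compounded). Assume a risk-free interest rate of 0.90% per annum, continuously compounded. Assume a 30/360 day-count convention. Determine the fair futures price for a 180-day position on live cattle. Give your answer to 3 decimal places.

Net carry = r + u − y = 0.0090 + 0.0284 − 0.0000 = 0.0374
F = S·e^((r+u−y)T) = 1.691 · e^(0.0374 × 180/360) = 1.691 · e^0.018700
= 1.691 × 1.018876 = €1.723 per pound

€1.723 per pound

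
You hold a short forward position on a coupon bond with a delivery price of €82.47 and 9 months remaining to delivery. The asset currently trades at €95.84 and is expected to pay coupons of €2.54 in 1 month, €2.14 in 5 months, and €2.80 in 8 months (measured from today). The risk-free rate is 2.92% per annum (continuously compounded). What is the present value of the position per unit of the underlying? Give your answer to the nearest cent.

-€7.76

PV(remaining coupons) I = 2.54·e^(−0.0292·1/12) + 2.14·e^(−0.0292·5/12) + 2.80·e^(−0.0292·8/12) = 7.3940
Current forward F = (S − I)·e^(rT) = (95.84 − 7.3940)·e^(0.0292·9/12) = 88.4460 × 1.022142 = 90.4044
Value (long) = (F − K)·e^(−rT) = (90.4044 − 82.47) × 0.978338 = 7.7625
Short position value = −(long value) = -€7.76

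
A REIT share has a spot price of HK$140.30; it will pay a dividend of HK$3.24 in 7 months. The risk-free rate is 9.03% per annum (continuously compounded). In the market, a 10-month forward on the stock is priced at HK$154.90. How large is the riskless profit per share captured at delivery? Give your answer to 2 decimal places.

PV(dividends) I = 3.24·e^(−0.0903·7/12) = 3.0738
Fair forward F* = (S − I)·e^(rT) = (140.30 − 3.0738)·e^0.075250 = 137.2262 × 1.078154 = 147.9510
Market HK$154.90 > fair 147.9510: forward overpriced → cash-and-carry (borrow at r, buy the stock and collect the dividends, short the forward).
Profit at T = |F_mkt − F*| = |154.90 − 147.9510| = HK$6.95 per share

HK$6.95 per share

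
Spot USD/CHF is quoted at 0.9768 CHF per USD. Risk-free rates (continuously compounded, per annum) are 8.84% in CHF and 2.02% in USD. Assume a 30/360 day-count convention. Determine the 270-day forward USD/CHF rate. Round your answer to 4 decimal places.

1.0281

F = S·e^((r_CHF − r_USD)T) = 0.9768 · e^((0.0884 − 0.0202) × 270/360)
= 0.9768 · e^0.051150 = 0.9768 × 1.052481
F = 1.0281 CHF per USD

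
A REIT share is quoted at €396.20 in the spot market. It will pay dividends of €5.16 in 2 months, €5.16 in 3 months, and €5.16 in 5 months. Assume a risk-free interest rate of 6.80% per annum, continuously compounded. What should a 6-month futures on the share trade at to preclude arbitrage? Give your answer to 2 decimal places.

€394.19

PV(dividends) I = 5.16·e^(−0.0680·2/12) + 5.16·e^(−0.0680·3/12) + 5.16·e^(−0.0680·5/12)
I = 5.1019 + 5.0730 + 5.0159 = 15.1908
F = (S − I)·e^(rT) = (396.20 − 15.1908) · e^(0.0680·6/12)
= 381.0092 · e^0.034000 = 381.0092 × 1.034585 = €394.19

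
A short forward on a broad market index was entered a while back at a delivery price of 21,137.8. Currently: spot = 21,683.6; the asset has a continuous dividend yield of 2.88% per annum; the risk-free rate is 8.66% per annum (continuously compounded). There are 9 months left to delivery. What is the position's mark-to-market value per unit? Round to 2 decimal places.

-1411.72

Current fair forward for the remaining 9 months: F = S·e^((r − q)·T), (r − q) = 0.0866 − 0.0288 = 0.0578
F = 21683.6 · e^(0.0578 × 9/12) = 21683.6 × 1.04430334 = 22644.2559
Value of long forward = (F − K)·e^(−rT) = (22644.2559 − 21137.8) · e^(−0.0866·9/12)
= 1506.4559 × 0.93711432 = 1411.72
Short position value = −(long value) = -1411.72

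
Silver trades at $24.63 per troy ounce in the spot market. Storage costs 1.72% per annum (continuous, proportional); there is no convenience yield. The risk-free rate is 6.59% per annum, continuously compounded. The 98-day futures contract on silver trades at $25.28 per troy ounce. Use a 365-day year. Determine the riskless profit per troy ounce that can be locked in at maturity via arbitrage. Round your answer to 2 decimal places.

Fair futures: F* = S·e^(carry·T), with carry = (r + u) = 0.0659 + 0.0172 = 0.0831
F* = 24.63 · e^(0.0831 × 98/365) = 24.63 · e^0.022312 = 24.63 × 1.022563 = $25.1857
Market $25.28 > fair $25.1857: forward overpriced → cash-and-carry (buy spot, short the forward).
At maturity, profit = |F_mkt − F*| = |25.28 − 25.1857| = $0.09 per troy ounce

$0.09 per troy ounce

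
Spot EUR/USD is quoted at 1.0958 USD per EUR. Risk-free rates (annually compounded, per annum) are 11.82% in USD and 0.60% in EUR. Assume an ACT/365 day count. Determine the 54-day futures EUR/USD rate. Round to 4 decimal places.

1.1131

By covered interest parity, F = S · (1+r_USD)^T / (1+r_EUR)^T
= 1.0958 × 1.016666 / 1.000885 = 1.0958 × 1.015767
F = 1.1131 USD per EUR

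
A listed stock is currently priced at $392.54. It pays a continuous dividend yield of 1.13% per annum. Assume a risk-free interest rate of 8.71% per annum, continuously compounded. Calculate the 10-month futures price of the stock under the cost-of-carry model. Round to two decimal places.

F = S·e^((r − q)T) = 392.54 · e^((0.0871 − 0.0113) × 10/12)
= 392.54 · e^0.063167 = 392.54 × 1.065205
F = $418.14

$418.14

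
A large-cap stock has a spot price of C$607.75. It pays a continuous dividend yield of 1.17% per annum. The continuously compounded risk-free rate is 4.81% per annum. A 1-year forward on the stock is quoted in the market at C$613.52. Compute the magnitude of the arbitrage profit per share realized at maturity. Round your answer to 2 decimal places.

Fair forward: F* = S·e^(carry·T), with carry = (r − q) = 0.0481 − 0.0117 = 0.0364
F* = 607.75 · e^(0.0364 × 1) = 607.75 · e^0.036400 = 607.75 × 1.037071 = C$630.2799
Market C$613.52 < fair C$630.2799: forward underpriced → reverse cash-and-carry (short spot, go long the forward).
At maturity, profit = |F_mkt − F*| = |613.52 − 630.2799| = C$16.76 per share

C$16.76 per share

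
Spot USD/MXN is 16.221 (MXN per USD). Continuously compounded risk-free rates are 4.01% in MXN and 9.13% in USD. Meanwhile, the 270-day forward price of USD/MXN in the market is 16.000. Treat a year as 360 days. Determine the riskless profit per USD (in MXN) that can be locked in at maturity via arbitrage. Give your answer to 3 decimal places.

Fair forward: F* = S·e^(carry·T), with carry = (r_MXN − r_USD) = 0.0401 − 0.0913 = -0.0512
F* = 16.221 · e^(-0.0512 × 270/360) = 16.221 · e^-0.038400 = 16.221 × 0.962328 = 15.6099
Market 16.000 > fair 15.6099: forward overpriced → cash-and-carry (buy spot, short the forward).
At maturity, profit = |F_mkt − F*| = |16.000 − 15.6099| = 0.390 per USD (in MXN)

0.390 per USD (in MXN)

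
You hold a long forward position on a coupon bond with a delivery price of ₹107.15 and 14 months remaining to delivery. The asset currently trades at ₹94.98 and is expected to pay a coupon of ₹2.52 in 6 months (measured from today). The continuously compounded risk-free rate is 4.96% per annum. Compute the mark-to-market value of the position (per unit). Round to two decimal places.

PV(remaining coupons) I = 2.52·e^(−0.0496·6/12) = 2.4583
Current forward F = (S − I)·e^(rT) = (94.98 − 2.4583)·e^(0.0496·14/12) = 92.5217 × 1.059574 = 98.0336
Value (long) = (F − K)·e^(−rT) = (98.0336 − 107.15) × 0.943776 = -8.6038
Value = -₹8.60

-₹8.60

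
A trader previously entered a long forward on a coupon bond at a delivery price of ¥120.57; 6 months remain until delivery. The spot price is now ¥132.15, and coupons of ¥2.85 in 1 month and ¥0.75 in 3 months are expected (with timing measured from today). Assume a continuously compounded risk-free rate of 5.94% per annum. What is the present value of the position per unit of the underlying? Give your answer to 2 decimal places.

PV(remaining coupons) I = 2.85·e^(−0.0594·1/12) + 0.75·e^(−0.0594·3/12) = 3.5749
Current forward F = (S − I)·e^(rT) = (132.15 − 3.5749)·e^(0.0594·6/12) = 128.5751 × 1.030145 = 132.4510
Value (long) = (F − K)·e^(−rT) = (132.4510 − 120.57) × 0.970737 = 11.5333
Value = ¥11.53

¥11.53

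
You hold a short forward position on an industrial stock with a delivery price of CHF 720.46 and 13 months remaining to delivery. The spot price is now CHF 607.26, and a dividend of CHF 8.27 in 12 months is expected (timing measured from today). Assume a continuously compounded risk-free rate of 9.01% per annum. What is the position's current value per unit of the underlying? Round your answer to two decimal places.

CHF 53.76

PV(remaining dividends) I = 8.27·e^(−0.0901·12/12) = 7.5575
Current forward F = (S − I)·e^(rT) = (607.26 − 7.5575)·e^(0.0901·13/12) = 599.7025 × 1.102531 = 661.1906
Value (long) = (F − K)·e^(−rT) = (661.1906 − 720.46) × 0.907004 = -53.7576
Short position value = −(long value) = CHF 53.76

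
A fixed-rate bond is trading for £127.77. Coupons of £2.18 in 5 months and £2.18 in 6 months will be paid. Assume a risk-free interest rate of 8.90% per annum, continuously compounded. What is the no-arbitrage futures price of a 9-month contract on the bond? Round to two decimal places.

£132.12

PV(coupons) I = 2.18·e^(−0.0890·5/12) + 2.18·e^(−0.0890·6/12)
I = 2.1006 + 2.0851 = 4.1857
F = (S − I)·e^(rT) = (127.77 − 4.1857) · e^(0.0890·9/12)
= 123.5843 · e^0.066750 = 123.5843 × 1.069028 = £132.12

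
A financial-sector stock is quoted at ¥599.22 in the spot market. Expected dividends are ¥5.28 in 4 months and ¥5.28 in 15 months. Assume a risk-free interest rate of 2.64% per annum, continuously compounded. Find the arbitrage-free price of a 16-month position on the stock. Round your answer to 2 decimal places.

¥609.98

PV(dividends) I = 5.28·e^(−0.0264·4/12) + 5.28·e^(−0.0264·15/12)
I = 5.2337 + 5.1086 = 10.3423
F = (S − I)·e^(rT) = (599.22 − 10.3423) · e^(0.0264·16/12)
= 588.8777 · e^0.035200 = 588.8777 × 1.035827 = ¥609.98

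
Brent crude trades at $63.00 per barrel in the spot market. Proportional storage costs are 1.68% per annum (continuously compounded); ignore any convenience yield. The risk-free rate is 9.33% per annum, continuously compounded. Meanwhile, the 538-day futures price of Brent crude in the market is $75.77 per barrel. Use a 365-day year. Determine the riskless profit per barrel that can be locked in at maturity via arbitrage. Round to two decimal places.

Fair futures: F* = S·e^(carry·T), with carry = (r + u) = 0.0933 + 0.0168 = 0.1101
F* = 63.00 · e^(0.1101 × 538/365) = 63.00 · e^0.162284 = 63.00 × 1.176194 = $74.1002
Market $75.77 > fair $74.1002: forward overpriced → cash-and-carry (buy spot, short the forward).
At maturity, profit = |F_mkt − F*| = |75.77 − 74.1002| = $1.67 per barrel

$1.67 per barrel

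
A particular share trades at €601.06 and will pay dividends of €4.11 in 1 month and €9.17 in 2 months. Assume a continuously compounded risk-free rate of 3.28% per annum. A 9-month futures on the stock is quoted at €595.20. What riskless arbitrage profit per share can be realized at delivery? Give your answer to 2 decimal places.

PV(dividends) I = 4.11·e^(−0.0328·1/12) + 9.17·e^(−0.0328·2/12) = 13.2188
Fair futures F* = (S − I)·e^(rT) = (601.06 − 13.2188)·e^0.024600 = 587.8412 × 1.024905 = 602.4814
Market €595.20 < fair 602.4814: forward underpriced → reverse cash-and-carry (short the stock, invest proceeds at r, pay the dividends, go long the forward).
Profit at T = |F_mkt − F*| = |595.20 − 602.4814| = €7.28 per share

€7.28 per share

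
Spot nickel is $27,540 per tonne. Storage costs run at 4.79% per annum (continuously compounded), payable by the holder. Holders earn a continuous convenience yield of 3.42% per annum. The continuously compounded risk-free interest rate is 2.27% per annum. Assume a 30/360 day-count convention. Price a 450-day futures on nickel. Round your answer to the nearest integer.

$28,822 per tonne

Net carry = r + u − y = 0.0227 + 0.0479 − 0.0342 = 0.0364
F = S·e^((r+u−y)T) = 27540 · e^(0.0364 × 450/360) = 27540 · e^0.045500
= 27540 × 1.046551 = $28,822 per tonne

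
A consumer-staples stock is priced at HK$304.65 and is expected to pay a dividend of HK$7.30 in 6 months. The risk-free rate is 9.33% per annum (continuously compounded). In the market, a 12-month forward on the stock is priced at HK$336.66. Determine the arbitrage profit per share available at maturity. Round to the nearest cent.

PV(dividends) I = 7.30·e^(−0.0933·6/12) = 6.9673
Fair forward F* = (S − I)·e^(rT) = (304.65 − 6.9673)·e^0.093300 = 297.6827 × 1.097791 = 326.7934
Market HK$336.66 > fair 326.7934: forward overpriced → cash-and-carry (borrow at r, buy the stock and collect the dividends, short the forward).
Profit at T = |F_mkt − F*| = |336.66 − 326.7934| = HK$9.87 per share

HK$9.87 per share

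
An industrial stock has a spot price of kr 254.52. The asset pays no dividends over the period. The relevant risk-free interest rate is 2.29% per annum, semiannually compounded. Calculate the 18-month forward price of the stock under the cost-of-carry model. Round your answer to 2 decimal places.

kr 263.36

F = S · (1+r/2)^(2T)
= 254.52 × 1.034745
F = kr 263.36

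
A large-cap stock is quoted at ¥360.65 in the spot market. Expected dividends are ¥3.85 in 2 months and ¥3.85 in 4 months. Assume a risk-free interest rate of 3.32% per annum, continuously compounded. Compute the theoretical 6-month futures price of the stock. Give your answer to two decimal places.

PV(dividends) I = 3.85·e^(−0.0332·2/12) + 3.85·e^(−0.0332·4/12)
I = 3.8288 + 3.8076 = 7.6364
F = (S − I)·e^(rT) = (360.65 − 7.6364) · e^(0.0332·6/12)
= 353.0136 · e^0.016600 = 353.0136 × 1.016739 = ¥358.92

¥358.92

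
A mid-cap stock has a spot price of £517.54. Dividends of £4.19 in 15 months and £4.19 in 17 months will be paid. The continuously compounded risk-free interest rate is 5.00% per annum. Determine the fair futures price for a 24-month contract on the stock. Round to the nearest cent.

PV(dividends) I = 4.19·e^(−0.0500·15/12) + 4.19·e^(−0.0500·17/12)
I = 3.9361 + 3.9035 = 7.8396
F = (S − I)·e^(rT) = (517.54 − 7.8396) · e^(0.0500·24/12)
= 509.7004 · e^0.100000 = 509.7004 × 1.105171 = £563.31

£563.31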